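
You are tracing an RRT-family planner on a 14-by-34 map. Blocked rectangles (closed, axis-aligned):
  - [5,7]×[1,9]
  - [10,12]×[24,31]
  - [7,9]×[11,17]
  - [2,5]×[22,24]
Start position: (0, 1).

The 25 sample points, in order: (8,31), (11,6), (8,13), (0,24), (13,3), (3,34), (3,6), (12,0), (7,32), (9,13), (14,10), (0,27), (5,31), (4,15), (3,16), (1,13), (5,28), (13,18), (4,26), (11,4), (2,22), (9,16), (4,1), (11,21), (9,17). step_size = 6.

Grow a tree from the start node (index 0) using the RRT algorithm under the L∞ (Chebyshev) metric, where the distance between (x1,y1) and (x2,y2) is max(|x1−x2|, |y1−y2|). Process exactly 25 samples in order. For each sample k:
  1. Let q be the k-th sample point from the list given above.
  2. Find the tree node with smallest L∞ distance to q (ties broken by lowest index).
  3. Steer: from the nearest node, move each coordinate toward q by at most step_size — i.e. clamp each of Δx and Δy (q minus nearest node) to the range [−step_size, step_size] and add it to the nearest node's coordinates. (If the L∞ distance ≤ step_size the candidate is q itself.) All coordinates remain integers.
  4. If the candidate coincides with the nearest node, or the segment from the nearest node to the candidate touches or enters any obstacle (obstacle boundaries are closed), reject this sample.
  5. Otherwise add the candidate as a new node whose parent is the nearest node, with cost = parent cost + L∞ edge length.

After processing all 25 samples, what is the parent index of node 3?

1. q=(8,31) nearest=0 d=30 new=(6,7) → blocked by [5,7]×[1,9], reject
2. q=(11,6) nearest=0 d=11 new=(6,6) → blocked by [5,7]×[1,9], reject
3. q=(8,13) nearest=0 d=12 new=(6,7) → blocked by [5,7]×[1,9], reject
4. q=(0,24) nearest=0 d=23 new=(0,7) → add node 1 parent=0 cost=6
5. q=(13,3) nearest=0 d=13 new=(6,3) → blocked by [5,7]×[1,9], reject
6. q=(3,34) nearest=1 d=27 new=(3,13) → add node 2 parent=1 cost=12
7. q=(3,6) nearest=1 d=3 new=(3,6) → add node 3 parent=1 cost=9
8. q=(12,0) nearest=3 d=9 new=(9,0) → blocked by [5,7]×[1,9], reject
9. q=(7,32) nearest=2 d=19 new=(7,19) → add node 4 parent=2 cost=18
10. q=(9,13) nearest=2 d=6 new=(9,13) → blocked by [7,9]×[11,17], reject
11. q=(14,10) nearest=4 d=9 new=(13,13) → blocked by [7,9]×[11,17], reject
12. q=(0,27) nearest=4 d=8 new=(1,25) → blocked by [2,5]×[22,24], reject
13. q=(5,31) nearest=4 d=12 new=(5,25) → add node 5 parent=4 cost=24
14. q=(4,15) nearest=2 d=2 new=(4,15) → add node 6 parent=2 cost=14
15. q=(3,16) nearest=6 d=1 new=(3,16) → add node 7 parent=6 cost=15
16. q=(1,13) nearest=2 d=2 new=(1,13) → add node 8 parent=2 cost=14
17. q=(5,28) nearest=5 d=3 new=(5,28) → add node 9 parent=5 cost=27
18. q=(13,18) nearest=4 d=6 new=(13,18) → add node 10 parent=4 cost=24
19. q=(4,26) nearest=5 d=1 new=(4,26) → add node 11 parent=5 cost=25
20. q=(11,4) nearest=3 d=8 new=(9,4) → blocked by [5,7]×[1,9], reject
21. q=(2,22) nearest=5 d=3 new=(2,22) → blocked by [2,5]×[22,24], reject
22. q=(9,16) nearest=4 d=3 new=(9,16) → blocked by [7,9]×[11,17], reject
23. q=(4,1) nearest=0 d=4 new=(4,1) → add node 12 parent=0 cost=4
24. q=(11,21) nearest=10 d=3 new=(11,21) → add node 13 parent=10 cost=27
25. q=(9,17) nearest=4 d=2 new=(9,17) → blocked by [7,9]×[11,17], reject

Parent of node 3: 1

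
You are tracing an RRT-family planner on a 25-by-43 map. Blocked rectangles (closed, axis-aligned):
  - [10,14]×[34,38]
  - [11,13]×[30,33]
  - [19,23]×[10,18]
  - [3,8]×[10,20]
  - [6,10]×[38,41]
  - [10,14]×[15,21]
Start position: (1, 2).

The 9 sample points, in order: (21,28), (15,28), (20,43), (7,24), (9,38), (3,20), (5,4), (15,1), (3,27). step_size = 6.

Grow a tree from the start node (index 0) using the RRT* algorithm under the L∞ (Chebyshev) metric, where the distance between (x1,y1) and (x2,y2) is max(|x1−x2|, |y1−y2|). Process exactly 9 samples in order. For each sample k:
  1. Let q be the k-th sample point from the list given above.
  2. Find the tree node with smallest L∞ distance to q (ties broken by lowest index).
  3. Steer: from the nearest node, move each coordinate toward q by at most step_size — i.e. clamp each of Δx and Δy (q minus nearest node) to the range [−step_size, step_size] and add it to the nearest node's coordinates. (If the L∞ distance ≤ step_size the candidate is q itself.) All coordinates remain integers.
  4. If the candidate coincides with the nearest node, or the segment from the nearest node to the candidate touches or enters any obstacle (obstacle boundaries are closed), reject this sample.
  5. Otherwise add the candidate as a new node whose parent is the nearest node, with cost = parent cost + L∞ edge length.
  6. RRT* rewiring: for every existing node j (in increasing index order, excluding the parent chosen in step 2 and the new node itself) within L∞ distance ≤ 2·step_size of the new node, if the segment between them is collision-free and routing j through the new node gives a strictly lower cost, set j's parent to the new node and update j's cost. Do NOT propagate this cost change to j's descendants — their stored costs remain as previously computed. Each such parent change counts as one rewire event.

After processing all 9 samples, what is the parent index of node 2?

Parent of node 2: 1

1. q=(21,28) nearest=0 d=26 new=(7,8) → add node 1 parent=0 cost=6
2. q=(15,28) nearest=1 d=20 new=(13,14) → add node 2 parent=1 cost=12
3. q=(20,43) nearest=2 d=29 new=(19,20) → blocked by [10,14]×[15,21], reject
4. q=(7,24) nearest=2 d=10 new=(7,20) → blocked by [3,8]×[10,20], reject
5. q=(9,38) nearest=2 d=24 new=(9,20) → blocked by [10,14]×[15,21], reject
6. q=(3,20) nearest=2 d=10 new=(7,20) → blocked by [3,8]×[10,20], reject
7. q=(5,4) nearest=0 d=4 new=(5,4) → add node 3 parent=0 cost=4
8. q=(15,1) nearest=1 d=8 new=(13,2) → add node 4 parent=1 cost=12
9. q=(3,27) nearest=2 d=13 new=(7,20) → blocked by [3,8]×[10,20], reject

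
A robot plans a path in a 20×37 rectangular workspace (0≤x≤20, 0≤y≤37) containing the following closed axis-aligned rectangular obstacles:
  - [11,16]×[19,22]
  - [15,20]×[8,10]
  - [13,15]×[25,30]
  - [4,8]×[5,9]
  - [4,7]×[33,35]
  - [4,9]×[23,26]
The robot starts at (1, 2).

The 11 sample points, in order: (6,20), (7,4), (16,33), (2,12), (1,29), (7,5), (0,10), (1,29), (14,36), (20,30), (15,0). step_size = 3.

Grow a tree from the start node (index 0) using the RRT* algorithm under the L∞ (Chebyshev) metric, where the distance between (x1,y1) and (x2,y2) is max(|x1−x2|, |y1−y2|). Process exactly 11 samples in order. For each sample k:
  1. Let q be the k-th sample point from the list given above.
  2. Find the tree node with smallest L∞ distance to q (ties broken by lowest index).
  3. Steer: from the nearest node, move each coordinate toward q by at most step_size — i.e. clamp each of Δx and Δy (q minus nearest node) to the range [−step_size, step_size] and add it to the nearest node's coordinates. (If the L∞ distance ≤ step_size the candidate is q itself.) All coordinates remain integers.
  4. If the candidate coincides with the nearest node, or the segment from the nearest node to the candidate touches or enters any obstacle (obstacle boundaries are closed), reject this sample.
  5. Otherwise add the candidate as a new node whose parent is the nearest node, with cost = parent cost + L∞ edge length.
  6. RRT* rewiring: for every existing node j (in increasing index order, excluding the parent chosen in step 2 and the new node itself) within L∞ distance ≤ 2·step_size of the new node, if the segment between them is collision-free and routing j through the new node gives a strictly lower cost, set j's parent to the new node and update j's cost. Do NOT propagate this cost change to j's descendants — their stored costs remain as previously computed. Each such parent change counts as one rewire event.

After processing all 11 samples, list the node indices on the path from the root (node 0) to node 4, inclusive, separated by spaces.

Path: 0 1 2 3 4

1. q=(6,20) nearest=0 d=18 new=(4,5) → blocked by [4,8]×[5,9], reject
2. q=(7,4) nearest=0 d=6 new=(4,4) → add node 1 parent=0 cost=3
3. q=(16,33) nearest=1 d=29 new=(7,7) → blocked by [4,8]×[5,9], reject
4. q=(2,12) nearest=1 d=8 new=(2,7) → add node 2 parent=1 cost=6
5. q=(1,29) nearest=2 d=22 new=(1,10) → add node 3 parent=2 cost=9
6. q=(7,5) nearest=1 d=3 new=(7,5) → blocked by [4,8]×[5,9], reject
7. q=(0,10) nearest=3 d=1 new=(0,10) → add node 4 parent=3 cost=10
8. q=(1,29) nearest=3 d=19 new=(1,13) → add node 5 parent=3 cost=12
9. q=(14,36) nearest=5 d=23 new=(4,16) → add node 6 parent=5 cost=15
10. q=(20,30) nearest=6 d=16 new=(7,19) → add node 7 parent=6 cost=18
11. q=(15,0) nearest=1 d=11 new=(7,1) → add node 8 parent=1 cost=6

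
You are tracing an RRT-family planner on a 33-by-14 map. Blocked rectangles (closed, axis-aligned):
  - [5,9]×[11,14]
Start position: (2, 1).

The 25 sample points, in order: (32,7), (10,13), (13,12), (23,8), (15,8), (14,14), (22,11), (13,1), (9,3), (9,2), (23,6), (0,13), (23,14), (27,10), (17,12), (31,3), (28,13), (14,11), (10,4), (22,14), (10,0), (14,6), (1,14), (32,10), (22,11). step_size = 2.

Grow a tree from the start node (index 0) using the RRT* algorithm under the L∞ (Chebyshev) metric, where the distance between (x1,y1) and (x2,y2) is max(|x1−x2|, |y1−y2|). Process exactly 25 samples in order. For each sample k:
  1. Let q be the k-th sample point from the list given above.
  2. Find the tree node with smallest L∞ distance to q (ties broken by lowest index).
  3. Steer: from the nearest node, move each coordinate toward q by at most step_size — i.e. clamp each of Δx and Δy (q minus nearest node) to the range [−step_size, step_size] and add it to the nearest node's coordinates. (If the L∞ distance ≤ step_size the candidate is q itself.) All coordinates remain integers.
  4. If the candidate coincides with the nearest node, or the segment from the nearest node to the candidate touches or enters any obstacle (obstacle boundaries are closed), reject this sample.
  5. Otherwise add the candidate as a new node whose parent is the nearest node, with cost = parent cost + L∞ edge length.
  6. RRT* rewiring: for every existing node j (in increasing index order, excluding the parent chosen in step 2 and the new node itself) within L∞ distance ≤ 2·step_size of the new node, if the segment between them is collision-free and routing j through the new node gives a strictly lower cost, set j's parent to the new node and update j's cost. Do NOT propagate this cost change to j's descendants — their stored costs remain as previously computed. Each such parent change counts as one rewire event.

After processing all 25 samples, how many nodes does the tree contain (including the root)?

Node count: 26

1. q=(32,7) nearest=0 d=30 new=(4,3) → add node 1 parent=0 cost=2
2. q=(10,13) nearest=1 d=10 new=(6,5) → add node 2 parent=1 cost=4
3. q=(13,12) nearest=2 d=7 new=(8,7) → add node 3 parent=2 cost=6
4. q=(23,8) nearest=3 d=15 new=(10,8) → add node 4 parent=3 cost=8
5. q=(15,8) nearest=4 d=5 new=(12,8) → add node 5 parent=4 cost=10
6. q=(14,14) nearest=4 d=6 new=(12,10) → add node 6 parent=4 cost=10
7. q=(22,11) nearest=5 d=10 new=(14,10) → add node 7 parent=5 cost=12
8. q=(13,1) nearest=3 d=6 new=(10,5) → add node 8 parent=3 cost=8
9. q=(9,3) nearest=8 d=2 new=(9,3) → add node 9 parent=8 cost=10
10. q=(9,2) nearest=9 d=1 new=(9,2) → add node 10 parent=9 cost=11
11. q=(23,6) nearest=7 d=9 new=(16,8) → add node 11 parent=7 cost=14
12. q=(0,13) nearest=2 d=8 new=(4,7) → add node 12 parent=2 cost=6
13. q=(23,14) nearest=11 d=7 new=(18,10) → add node 13 parent=11 cost=16
14. q=(27,10) nearest=13 d=9 new=(20,10) → add node 14 parent=13 cost=18
15. q=(17,12) nearest=13 d=2 new=(17,12) → add node 15 parent=13 cost=18
16. q=(31,3) nearest=14 d=11 new=(22,8) → add node 16 parent=14 cost=20
17. q=(28,13) nearest=16 d=6 new=(24,10) → add node 17 parent=16 cost=22
18. q=(14,11) nearest=7 d=1 new=(14,11) → add node 18 parent=7 cost=13; rewire 15→18 (16<18)
19. q=(10,4) nearest=8 d=1 new=(10,4) → add node 19 parent=8 cost=9
20. q=(22,14) nearest=13 d=4 new=(20,12) → add node 20 parent=13 cost=18
21. q=(10,0) nearest=10 d=2 new=(10,0) → add node 21 parent=10 cost=13
22. q=(14,6) nearest=5 d=2 new=(14,6) → add node 22 parent=5 cost=12
23. q=(1,14) nearest=3 d=7 new=(6,9) → add node 23 parent=3 cost=8
24. q=(32,10) nearest=17 d=8 new=(26,10) → add node 24 parent=17 cost=24
25. q=(22,11) nearest=14 d=2 new=(22,11) → add node 25 parent=14 cost=20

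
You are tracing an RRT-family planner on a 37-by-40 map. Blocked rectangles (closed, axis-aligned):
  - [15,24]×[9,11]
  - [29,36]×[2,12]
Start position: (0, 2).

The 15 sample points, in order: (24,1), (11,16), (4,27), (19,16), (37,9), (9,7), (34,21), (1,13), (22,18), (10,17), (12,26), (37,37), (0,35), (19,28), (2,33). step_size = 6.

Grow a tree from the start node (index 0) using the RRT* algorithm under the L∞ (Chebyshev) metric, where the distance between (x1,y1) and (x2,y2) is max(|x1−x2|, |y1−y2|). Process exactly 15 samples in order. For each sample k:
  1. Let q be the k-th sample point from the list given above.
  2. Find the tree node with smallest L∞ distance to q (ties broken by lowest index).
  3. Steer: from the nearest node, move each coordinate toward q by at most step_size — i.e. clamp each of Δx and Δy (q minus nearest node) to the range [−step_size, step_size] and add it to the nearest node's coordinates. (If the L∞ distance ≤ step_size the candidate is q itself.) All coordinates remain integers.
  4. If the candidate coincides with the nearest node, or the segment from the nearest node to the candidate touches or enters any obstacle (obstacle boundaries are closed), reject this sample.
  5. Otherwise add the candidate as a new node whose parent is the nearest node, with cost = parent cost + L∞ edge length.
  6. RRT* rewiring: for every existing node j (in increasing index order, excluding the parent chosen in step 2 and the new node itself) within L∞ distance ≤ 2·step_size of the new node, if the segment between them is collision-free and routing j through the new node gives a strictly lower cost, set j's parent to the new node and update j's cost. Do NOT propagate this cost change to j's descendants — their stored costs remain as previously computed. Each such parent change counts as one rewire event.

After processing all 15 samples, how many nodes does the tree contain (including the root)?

Node count: 15

1. q=(24,1) nearest=0 d=24 new=(6,1) → add node 1 parent=0 cost=6
2. q=(11,16) nearest=0 d=14 new=(6,8) → add node 2 parent=0 cost=6
3. q=(4,27) nearest=2 d=19 new=(4,14) → add node 3 parent=2 cost=12
4. q=(19,16) nearest=2 d=13 new=(12,14) → add node 4 parent=2 cost=12
5. q=(37,9) nearest=4 d=25 new=(18,9) → blocked by [15,24]×[9,11], reject
6. q=(9,7) nearest=2 d=3 new=(9,7) → add node 5 parent=2 cost=9
7. q=(34,21) nearest=4 d=22 new=(18,20) → add node 6 parent=4 cost=18
8. q=(1,13) nearest=3 d=3 new=(1,13) → add node 7 parent=3 cost=15
9. q=(22,18) nearest=6 d=4 new=(22,18) → add node 8 parent=6 cost=22
10. q=(10,17) nearest=4 d=3 new=(10,17) → add node 9 parent=4 cost=15
11. q=(12,26) nearest=6 d=6 new=(12,26) → add node 10 parent=6 cost=24
12. q=(37,37) nearest=6 d=19 new=(24,26) → add node 11 parent=6 cost=24
13. q=(0,35) nearest=10 d=12 new=(6,32) → add node 12 parent=10 cost=30
14. q=(19,28) nearest=11 d=5 new=(19,28) → add node 13 parent=11 cost=29
15. q=(2,33) nearest=12 d=4 new=(2,33) → add node 14 parent=12 cost=34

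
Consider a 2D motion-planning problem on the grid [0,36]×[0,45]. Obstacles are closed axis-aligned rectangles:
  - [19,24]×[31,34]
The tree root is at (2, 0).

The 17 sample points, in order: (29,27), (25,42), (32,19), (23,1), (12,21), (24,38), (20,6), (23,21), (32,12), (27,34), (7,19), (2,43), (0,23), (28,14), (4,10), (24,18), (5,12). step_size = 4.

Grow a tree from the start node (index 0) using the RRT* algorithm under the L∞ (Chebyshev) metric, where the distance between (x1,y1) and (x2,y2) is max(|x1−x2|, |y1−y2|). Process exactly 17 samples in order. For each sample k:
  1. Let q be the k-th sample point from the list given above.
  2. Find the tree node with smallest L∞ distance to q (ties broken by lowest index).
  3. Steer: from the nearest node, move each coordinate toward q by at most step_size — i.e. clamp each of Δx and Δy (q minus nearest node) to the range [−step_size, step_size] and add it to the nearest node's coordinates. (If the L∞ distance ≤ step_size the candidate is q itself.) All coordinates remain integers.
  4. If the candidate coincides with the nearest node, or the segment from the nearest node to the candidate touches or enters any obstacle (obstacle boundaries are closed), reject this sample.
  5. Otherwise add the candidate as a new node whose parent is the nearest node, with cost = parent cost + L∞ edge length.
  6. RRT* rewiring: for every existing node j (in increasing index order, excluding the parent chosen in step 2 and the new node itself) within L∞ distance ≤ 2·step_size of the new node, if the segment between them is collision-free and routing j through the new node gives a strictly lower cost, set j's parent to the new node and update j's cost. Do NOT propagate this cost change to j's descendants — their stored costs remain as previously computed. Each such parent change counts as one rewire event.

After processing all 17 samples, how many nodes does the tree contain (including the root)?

Node count: 18

1. q=(29,27) nearest=0 d=27 new=(6,4) → add node 1 parent=0 cost=4
2. q=(25,42) nearest=1 d=38 new=(10,8) → add node 2 parent=1 cost=8
3. q=(32,19) nearest=2 d=22 new=(14,12) → add node 3 parent=2 cost=12
4. q=(23,1) nearest=3 d=11 new=(18,8) → add node 4 parent=3 cost=16
5. q=(12,21) nearest=3 d=9 new=(12,16) → add node 5 parent=3 cost=16
6. q=(24,38) nearest=5 d=22 new=(16,20) → add node 6 parent=5 cost=20
7. q=(20,6) nearest=4 d=2 new=(20,6) → add node 7 parent=4 cost=18
8. q=(23,21) nearest=6 d=7 new=(20,21) → add node 8 parent=6 cost=24
9. q=(32,12) nearest=7 d=12 new=(24,10) → add node 9 parent=7 cost=22
10. q=(27,34) nearest=8 d=13 new=(24,25) → add node 10 parent=8 cost=28
11. q=(7,19) nearest=5 d=5 new=(8,19) → add node 11 parent=5 cost=20
12. q=(2,43) nearest=8 d=22 new=(16,25) → add node 12 parent=8 cost=28
13. q=(0,23) nearest=11 d=8 new=(4,23) → add node 13 parent=11 cost=24
14. q=(28,14) nearest=9 d=4 new=(28,14) → add node 14 parent=9 cost=26
15. q=(4,10) nearest=1 d=6 new=(4,8) → add node 15 parent=1 cost=8
16. q=(24,18) nearest=8 d=4 new=(24,18) → add node 16 parent=8 cost=28
17. q=(5,12) nearest=15 d=4 new=(5,12) → add node 17 parent=15 cost=12; rewire 11→17 (19<20)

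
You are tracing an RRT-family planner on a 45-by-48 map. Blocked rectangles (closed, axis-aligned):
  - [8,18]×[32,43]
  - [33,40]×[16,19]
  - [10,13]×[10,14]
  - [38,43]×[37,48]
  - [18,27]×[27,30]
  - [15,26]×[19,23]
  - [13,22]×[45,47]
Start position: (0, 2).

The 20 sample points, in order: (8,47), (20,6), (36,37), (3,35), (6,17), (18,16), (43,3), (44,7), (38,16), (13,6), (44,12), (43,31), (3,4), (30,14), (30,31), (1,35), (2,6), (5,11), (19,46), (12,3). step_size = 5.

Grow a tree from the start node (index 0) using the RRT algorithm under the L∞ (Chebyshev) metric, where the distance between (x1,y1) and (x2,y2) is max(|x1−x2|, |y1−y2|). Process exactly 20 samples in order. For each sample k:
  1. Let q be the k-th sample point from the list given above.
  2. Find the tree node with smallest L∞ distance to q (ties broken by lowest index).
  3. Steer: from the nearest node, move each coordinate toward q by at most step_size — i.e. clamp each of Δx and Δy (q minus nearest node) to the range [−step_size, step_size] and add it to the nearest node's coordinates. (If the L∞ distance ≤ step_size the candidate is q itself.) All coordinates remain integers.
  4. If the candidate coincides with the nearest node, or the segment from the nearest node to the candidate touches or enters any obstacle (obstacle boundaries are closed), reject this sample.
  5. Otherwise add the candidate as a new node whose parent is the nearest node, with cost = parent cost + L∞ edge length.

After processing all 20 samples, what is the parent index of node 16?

Parent of node 16: 3

1. q=(8,47) nearest=0 d=45 new=(5,7) → add node 1 parent=0 cost=5
2. q=(20,6) nearest=1 d=15 new=(10,6) → add node 2 parent=1 cost=10
3. q=(36,37) nearest=1 d=31 new=(10,12) → blocked by [10,13]×[10,14], reject
4. q=(3,35) nearest=1 d=28 new=(3,12) → add node 3 parent=1 cost=10
5. q=(6,17) nearest=3 d=5 new=(6,17) → add node 4 parent=3 cost=15
6. q=(18,16) nearest=2 d=10 new=(15,11) → add node 5 parent=2 cost=15
7. q=(43,3) nearest=5 d=28 new=(20,6) → add node 6 parent=5 cost=20
8. q=(44,7) nearest=6 d=24 new=(25,7) → add node 7 parent=6 cost=25
9. q=(38,16) nearest=7 d=13 new=(30,12) → add node 8 parent=7 cost=30
10. q=(13,6) nearest=2 d=3 new=(13,6) → add node 9 parent=2 cost=13
11. q=(44,12) nearest=8 d=14 new=(35,12) → add node 10 parent=8 cost=35
12. q=(43,31) nearest=8 d=19 new=(35,17) → blocked by [33,40]×[16,19], reject
13. q=(3,4) nearest=0 d=3 new=(3,4) → add node 11 parent=0 cost=3
14. q=(30,14) nearest=8 d=2 new=(30,14) → add node 12 parent=8 cost=32
15. q=(30,31) nearest=12 d=17 new=(30,19) → add node 13 parent=12 cost=37
16. q=(1,35) nearest=4 d=18 new=(1,22) → add node 14 parent=4 cost=20
17. q=(2,6) nearest=11 d=2 new=(2,6) → add node 15 parent=11 cost=5
18. q=(5,11) nearest=3 d=2 new=(5,11) → add node 16 parent=3 cost=12
19. q=(19,46) nearest=14 d=24 new=(6,27) → add node 17 parent=14 cost=25
20. q=(12,3) nearest=2 d=3 new=(12,3) → add node 18 parent=2 cost=13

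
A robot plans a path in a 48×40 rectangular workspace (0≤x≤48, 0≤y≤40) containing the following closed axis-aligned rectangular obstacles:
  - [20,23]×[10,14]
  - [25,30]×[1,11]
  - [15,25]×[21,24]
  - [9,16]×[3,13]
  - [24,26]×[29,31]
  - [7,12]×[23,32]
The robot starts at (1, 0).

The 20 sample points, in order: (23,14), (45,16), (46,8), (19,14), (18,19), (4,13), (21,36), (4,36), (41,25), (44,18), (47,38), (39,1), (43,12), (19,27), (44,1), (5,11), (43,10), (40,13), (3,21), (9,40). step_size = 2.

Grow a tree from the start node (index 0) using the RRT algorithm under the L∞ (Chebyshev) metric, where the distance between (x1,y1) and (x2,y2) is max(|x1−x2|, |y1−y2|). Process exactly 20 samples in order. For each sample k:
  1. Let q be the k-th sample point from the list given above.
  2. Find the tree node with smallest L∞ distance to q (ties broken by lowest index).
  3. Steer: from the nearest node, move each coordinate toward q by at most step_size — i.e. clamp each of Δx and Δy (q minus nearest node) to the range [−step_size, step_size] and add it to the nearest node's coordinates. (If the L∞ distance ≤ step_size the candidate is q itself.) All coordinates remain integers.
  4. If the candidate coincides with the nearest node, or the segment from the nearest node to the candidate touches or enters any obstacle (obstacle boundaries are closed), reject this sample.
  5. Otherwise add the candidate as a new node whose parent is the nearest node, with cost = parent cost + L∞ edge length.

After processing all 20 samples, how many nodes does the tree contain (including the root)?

Node count: 11

1. q=(23,14) nearest=0 d=22 new=(3,2) → add node 1 parent=0 cost=2
2. q=(45,16) nearest=1 d=42 new=(5,4) → add node 2 parent=1 cost=4
3. q=(46,8) nearest=2 d=41 new=(7,6) → add node 3 parent=2 cost=6
4. q=(19,14) nearest=3 d=12 new=(9,8) → blocked by [9,16]×[3,13], reject
5. q=(18,19) nearest=3 d=13 new=(9,8) → blocked by [9,16]×[3,13], reject
6. q=(4,13) nearest=3 d=7 new=(5,8) → add node 4 parent=3 cost=8
7. q=(21,36) nearest=4 d=28 new=(7,10) → add node 5 parent=4 cost=10
8. q=(4,36) nearest=5 d=26 new=(5,12) → add node 6 parent=5 cost=12
9. q=(41,25) nearest=3 d=34 new=(9,8) → blocked by [9,16]×[3,13], reject
10. q=(44,18) nearest=3 d=37 new=(9,8) → blocked by [9,16]×[3,13], reject
11. q=(47,38) nearest=3 d=40 new=(9,8) → blocked by [9,16]×[3,13], reject
12. q=(39,1) nearest=3 d=32 new=(9,4) → blocked by [9,16]×[3,13], reject
13. q=(43,12) nearest=3 d=36 new=(9,8) → blocked by [9,16]×[3,13], reject
14. q=(19,27) nearest=6 d=15 new=(7,14) → add node 7 parent=6 cost=14
15. q=(44,1) nearest=3 d=37 new=(9,4) → blocked by [9,16]×[3,13], reject
16. q=(5,11) nearest=6 d=1 new=(5,11) → add node 8 parent=6 cost=13
17. q=(43,10) nearest=3 d=36 new=(9,8) → blocked by [9,16]×[3,13], reject
18. q=(40,13) nearest=3 d=33 new=(9,8) → blocked by [9,16]×[3,13], reject
19. q=(3,21) nearest=7 d=7 new=(5,16) → add node 9 parent=7 cost=16
20. q=(9,40) nearest=9 d=24 new=(7,18) → add node 10 parent=9 cost=18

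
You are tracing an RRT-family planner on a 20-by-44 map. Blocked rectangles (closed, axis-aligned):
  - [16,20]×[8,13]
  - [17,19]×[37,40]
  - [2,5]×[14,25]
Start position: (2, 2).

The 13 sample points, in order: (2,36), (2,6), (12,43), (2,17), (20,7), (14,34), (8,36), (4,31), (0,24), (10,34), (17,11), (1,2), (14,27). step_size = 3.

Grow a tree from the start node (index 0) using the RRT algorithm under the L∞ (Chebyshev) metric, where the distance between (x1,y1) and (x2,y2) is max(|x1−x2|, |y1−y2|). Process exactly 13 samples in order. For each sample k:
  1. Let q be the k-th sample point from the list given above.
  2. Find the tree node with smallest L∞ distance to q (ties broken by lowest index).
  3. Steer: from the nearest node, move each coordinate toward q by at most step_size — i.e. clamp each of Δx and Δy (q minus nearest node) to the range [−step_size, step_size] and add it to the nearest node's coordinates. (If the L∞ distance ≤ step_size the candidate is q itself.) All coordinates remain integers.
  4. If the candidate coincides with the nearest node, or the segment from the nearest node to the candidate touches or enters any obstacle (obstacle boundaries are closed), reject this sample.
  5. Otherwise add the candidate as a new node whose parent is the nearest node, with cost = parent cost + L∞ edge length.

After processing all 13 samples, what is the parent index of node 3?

1. q=(2,36) nearest=0 d=34 new=(2,5) → add node 1 parent=0 cost=3
2. q=(2,6) nearest=1 d=1 new=(2,6) → add node 2 parent=1 cost=4
3. q=(12,43) nearest=2 d=37 new=(5,9) → add node 3 parent=2 cost=7
4. q=(2,17) nearest=3 d=8 new=(2,12) → add node 4 parent=3 cost=10
5. q=(20,7) nearest=3 d=15 new=(8,7) → add node 5 parent=3 cost=10
6. q=(14,34) nearest=4 d=22 new=(5,15) → blocked by [2,5]×[14,25], reject
7. q=(8,36) nearest=4 d=24 new=(5,15) → blocked by [2,5]×[14,25], reject
8. q=(4,31) nearest=4 d=19 new=(4,15) → blocked by [2,5]×[14,25], reject
9. q=(0,24) nearest=4 d=12 new=(0,15) → add node 6 parent=4 cost=13
10. q=(10,34) nearest=6 d=19 new=(3,18) → blocked by [2,5]×[14,25], reject
11. q=(17,11) nearest=5 d=9 new=(11,10) → add node 7 parent=5 cost=13
12. q=(1,2) nearest=0 d=1 new=(1,2) → add node 8 parent=0 cost=1
13. q=(14,27) nearest=6 d=14 new=(3,18) → blocked by [2,5]×[14,25], reject

Parent of node 3: 2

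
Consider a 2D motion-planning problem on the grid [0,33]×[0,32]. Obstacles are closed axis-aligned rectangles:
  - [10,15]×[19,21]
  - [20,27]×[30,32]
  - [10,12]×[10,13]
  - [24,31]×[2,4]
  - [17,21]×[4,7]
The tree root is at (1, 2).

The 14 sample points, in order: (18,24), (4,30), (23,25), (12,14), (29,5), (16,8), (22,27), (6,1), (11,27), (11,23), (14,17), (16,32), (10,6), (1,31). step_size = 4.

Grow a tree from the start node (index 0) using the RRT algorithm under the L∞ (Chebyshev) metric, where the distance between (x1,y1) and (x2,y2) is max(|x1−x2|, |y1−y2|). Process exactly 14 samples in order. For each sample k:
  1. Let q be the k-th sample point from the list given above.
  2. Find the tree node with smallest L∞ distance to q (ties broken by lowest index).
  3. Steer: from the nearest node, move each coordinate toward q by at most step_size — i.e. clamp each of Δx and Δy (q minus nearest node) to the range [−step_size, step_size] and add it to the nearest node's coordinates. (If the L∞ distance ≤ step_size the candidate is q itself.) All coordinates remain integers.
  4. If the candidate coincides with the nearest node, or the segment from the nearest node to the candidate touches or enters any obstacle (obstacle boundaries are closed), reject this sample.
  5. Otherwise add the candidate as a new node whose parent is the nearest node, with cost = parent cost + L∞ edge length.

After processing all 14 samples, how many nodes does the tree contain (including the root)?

1. q=(18,24) nearest=0 d=22 new=(5,6) → add node 1 parent=0 cost=4
2. q=(4,30) nearest=1 d=24 new=(4,10) → add node 2 parent=1 cost=8
3. q=(23,25) nearest=1 d=19 new=(9,10) → add node 3 parent=1 cost=8
4. q=(12,14) nearest=3 d=4 new=(12,14) → blocked by [10,12]×[10,13], reject
5. q=(29,5) nearest=3 d=20 new=(13,6) → add node 4 parent=3 cost=12
6. q=(16,8) nearest=4 d=3 new=(16,8) → add node 5 parent=4 cost=15
7. q=(22,27) nearest=3 d=17 new=(13,14) → blocked by [10,12]×[10,13], reject
8. q=(6,1) nearest=0 d=5 new=(5,1) → add node 6 parent=0 cost=4
9. q=(11,27) nearest=2 d=17 new=(8,14) → add node 7 parent=2 cost=12
10. q=(11,23) nearest=7 d=9 new=(11,18) → add node 8 parent=7 cost=16
11. q=(14,17) nearest=8 d=3 new=(14,17) → add node 9 parent=8 cost=19
12. q=(16,32) nearest=8 d=14 new=(15,22) → blocked by [10,15]×[19,21], reject
13. q=(10,6) nearest=4 d=3 new=(10,6) → add node 10 parent=4 cost=15
14. q=(1,31) nearest=8 d=13 new=(7,22) → blocked by [10,15]×[19,21], reject

Node count: 11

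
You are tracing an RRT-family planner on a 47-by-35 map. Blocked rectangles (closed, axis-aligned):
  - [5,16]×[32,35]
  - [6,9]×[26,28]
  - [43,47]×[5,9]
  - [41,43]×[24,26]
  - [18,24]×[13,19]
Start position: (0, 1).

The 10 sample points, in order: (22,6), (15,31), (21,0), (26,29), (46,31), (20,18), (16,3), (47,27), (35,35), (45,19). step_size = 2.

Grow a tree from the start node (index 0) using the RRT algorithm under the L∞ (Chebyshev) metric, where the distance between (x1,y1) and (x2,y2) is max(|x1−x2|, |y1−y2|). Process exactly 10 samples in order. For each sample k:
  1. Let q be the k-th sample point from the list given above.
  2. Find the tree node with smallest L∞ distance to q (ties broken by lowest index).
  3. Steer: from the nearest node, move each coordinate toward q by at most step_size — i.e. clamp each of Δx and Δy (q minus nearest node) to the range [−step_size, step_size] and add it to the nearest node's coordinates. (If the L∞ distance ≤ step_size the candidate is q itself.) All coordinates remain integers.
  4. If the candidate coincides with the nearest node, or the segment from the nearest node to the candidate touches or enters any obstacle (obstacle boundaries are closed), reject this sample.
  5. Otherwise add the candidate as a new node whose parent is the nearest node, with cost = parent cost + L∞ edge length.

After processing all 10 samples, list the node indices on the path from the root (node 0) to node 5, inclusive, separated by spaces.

Path: 0 1 2 3 5

1. q=(22,6) nearest=0 d=22 new=(2,3) → add node 1 parent=0 cost=2
2. q=(15,31) nearest=1 d=28 new=(4,5) → add node 2 parent=1 cost=4
3. q=(21,0) nearest=2 d=17 new=(6,3) → add node 3 parent=2 cost=6
4. q=(26,29) nearest=2 d=24 new=(6,7) → add node 4 parent=2 cost=6
5. q=(46,31) nearest=3 d=40 new=(8,5) → add node 5 parent=3 cost=8
6. q=(20,18) nearest=5 d=13 new=(10,7) → add node 6 parent=5 cost=10
7. q=(16,3) nearest=6 d=6 new=(12,5) → add node 7 parent=6 cost=12
8. q=(47,27) nearest=7 d=35 new=(14,7) → add node 8 parent=7 cost=14
9. q=(35,35) nearest=6 d=28 new=(12,9) → add node 9 parent=6 cost=12
10. q=(45,19) nearest=8 d=31 new=(16,9) → add node 10 parent=8 cost=16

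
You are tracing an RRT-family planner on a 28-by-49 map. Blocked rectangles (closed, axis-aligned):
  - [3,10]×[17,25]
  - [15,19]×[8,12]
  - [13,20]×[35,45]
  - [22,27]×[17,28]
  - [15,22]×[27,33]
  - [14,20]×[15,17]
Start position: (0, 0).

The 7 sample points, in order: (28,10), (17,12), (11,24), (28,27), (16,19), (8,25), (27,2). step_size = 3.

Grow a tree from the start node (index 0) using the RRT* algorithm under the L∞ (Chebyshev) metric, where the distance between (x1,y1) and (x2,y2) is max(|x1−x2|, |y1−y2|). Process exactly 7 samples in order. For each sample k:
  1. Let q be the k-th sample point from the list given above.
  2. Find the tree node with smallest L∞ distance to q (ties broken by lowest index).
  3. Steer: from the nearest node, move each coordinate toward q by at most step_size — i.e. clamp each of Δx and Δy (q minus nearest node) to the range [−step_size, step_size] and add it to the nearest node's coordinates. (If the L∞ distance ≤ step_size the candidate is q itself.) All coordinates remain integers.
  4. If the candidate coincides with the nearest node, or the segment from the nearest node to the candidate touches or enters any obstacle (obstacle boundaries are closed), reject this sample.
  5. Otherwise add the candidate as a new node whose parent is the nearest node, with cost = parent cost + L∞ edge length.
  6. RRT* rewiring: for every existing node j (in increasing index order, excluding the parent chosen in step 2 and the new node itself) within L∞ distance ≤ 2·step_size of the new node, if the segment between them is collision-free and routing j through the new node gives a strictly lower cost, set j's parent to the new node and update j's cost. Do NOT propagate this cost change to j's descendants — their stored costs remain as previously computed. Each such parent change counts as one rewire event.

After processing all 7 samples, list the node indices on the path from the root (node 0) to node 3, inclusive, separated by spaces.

Path: 0 1 2 3

1. q=(28,10) nearest=0 d=28 new=(3,3) → add node 1 parent=0 cost=3
2. q=(17,12) nearest=1 d=14 new=(6,6) → add node 2 parent=1 cost=6
3. q=(11,24) nearest=2 d=18 new=(9,9) → add node 3 parent=2 cost=9
4. q=(28,27) nearest=3 d=19 new=(12,12) → add node 4 parent=3 cost=12
5. q=(16,19) nearest=4 d=7 new=(15,15) → blocked by [14,20]×[15,17], reject
6. q=(8,25) nearest=4 d=13 new=(9,15) → add node 5 parent=4 cost=15
7. q=(27,2) nearest=4 d=15 new=(15,9) → blocked by [15,19]×[8,12], reject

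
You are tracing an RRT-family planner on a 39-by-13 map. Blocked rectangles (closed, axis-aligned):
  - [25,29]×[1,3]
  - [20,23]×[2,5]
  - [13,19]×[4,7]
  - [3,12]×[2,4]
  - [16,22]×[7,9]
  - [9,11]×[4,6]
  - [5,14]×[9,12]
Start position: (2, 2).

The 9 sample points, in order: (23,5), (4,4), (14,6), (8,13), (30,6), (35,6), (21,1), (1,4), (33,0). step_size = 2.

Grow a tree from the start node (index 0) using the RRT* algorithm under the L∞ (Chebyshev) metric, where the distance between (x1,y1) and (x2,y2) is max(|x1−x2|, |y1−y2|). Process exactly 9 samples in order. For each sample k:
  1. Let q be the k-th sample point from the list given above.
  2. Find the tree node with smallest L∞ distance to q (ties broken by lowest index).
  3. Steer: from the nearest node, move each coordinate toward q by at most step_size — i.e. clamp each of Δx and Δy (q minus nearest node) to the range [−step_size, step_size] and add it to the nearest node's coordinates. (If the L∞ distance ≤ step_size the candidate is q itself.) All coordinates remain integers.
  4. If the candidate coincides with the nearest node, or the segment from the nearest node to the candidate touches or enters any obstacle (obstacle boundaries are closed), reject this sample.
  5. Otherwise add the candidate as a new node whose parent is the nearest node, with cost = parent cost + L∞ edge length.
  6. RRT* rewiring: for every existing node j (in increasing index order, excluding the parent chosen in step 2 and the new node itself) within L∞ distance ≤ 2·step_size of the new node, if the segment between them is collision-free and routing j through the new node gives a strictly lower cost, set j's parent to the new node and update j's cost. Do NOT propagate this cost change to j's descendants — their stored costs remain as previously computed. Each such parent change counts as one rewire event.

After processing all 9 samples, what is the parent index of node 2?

1. q=(23,5) nearest=0 d=21 new=(4,4) → blocked by [3,12]×[2,4], reject
2. q=(4,4) nearest=0 d=2 new=(4,4) → blocked by [3,12]×[2,4], reject
3. q=(14,6) nearest=0 d=12 new=(4,4) → blocked by [3,12]×[2,4], reject
4. q=(8,13) nearest=0 d=11 new=(4,4) → blocked by [3,12]×[2,4], reject
5. q=(30,6) nearest=0 d=28 new=(4,4) → blocked by [3,12]×[2,4], reject
6. q=(35,6) nearest=0 d=33 new=(4,4) → blocked by [3,12]×[2,4], reject
7. q=(21,1) nearest=0 d=19 new=(4,1) → add node 1 parent=0 cost=2
8. q=(1,4) nearest=0 d=2 new=(1,4) → add node 2 parent=0 cost=2
9. q=(33,0) nearest=1 d=29 new=(6,0) → add node 3 parent=1 cost=4

Parent of node 2: 0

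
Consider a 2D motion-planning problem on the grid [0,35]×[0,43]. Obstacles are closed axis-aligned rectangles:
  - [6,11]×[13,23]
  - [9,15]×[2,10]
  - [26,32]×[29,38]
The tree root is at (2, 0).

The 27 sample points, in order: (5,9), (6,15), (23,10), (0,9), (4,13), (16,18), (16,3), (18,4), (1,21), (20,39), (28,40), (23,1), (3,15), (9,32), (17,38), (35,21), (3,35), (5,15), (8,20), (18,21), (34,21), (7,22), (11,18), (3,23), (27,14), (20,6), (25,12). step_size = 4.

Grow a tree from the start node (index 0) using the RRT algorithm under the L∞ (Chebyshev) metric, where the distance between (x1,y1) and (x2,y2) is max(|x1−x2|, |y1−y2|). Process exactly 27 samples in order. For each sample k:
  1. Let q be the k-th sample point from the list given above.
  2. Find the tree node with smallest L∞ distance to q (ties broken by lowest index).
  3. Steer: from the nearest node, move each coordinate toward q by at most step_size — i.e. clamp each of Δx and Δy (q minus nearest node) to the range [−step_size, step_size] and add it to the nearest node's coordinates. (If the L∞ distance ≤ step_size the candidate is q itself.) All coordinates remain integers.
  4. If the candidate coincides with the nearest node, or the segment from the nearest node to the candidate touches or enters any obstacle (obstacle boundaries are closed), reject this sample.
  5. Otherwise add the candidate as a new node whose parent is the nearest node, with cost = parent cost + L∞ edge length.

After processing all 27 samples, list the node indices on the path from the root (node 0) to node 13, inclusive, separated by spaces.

Path: 0 1 2 5 12 13

1. q=(5,9) nearest=0 d=9 new=(5,4) → add node 1 parent=0 cost=4
2. q=(6,15) nearest=1 d=11 new=(6,8) → add node 2 parent=1 cost=8
3. q=(23,10) nearest=2 d=17 new=(10,10) → blocked by [9,15]×[2,10], reject
4. q=(0,9) nearest=1 d=5 new=(1,8) → add node 3 parent=1 cost=8
5. q=(4,13) nearest=2 d=5 new=(4,12) → add node 4 parent=2 cost=12
6. q=(16,18) nearest=2 d=10 new=(10,12) → add node 5 parent=2 cost=12
7. q=(16,3) nearest=5 d=9 new=(14,8) → blocked by [9,15]×[2,10], reject
8. q=(18,4) nearest=5 d=8 new=(14,8) → blocked by [9,15]×[2,10], reject
9. q=(1,21) nearest=4 d=9 new=(1,16) → add node 6 parent=4 cost=16
10. q=(20,39) nearest=6 d=23 new=(5,20) → add node 7 parent=6 cost=20
11. q=(28,40) nearest=7 d=23 new=(9,24) → blocked by [6,11]×[13,23], reject
12. q=(23,1) nearest=5 d=13 new=(14,8) → blocked by [9,15]×[2,10], reject
13. q=(3,15) nearest=6 d=2 new=(3,15) → add node 8 parent=6 cost=18
14. q=(9,32) nearest=7 d=12 new=(9,24) → blocked by [6,11]×[13,23], reject
15. q=(17,38) nearest=7 d=18 new=(9,24) → blocked by [6,11]×[13,23], reject
16. q=(35,21) nearest=5 d=25 new=(14,16) → blocked by [6,11]×[13,23], reject
17. q=(3,35) nearest=7 d=15 new=(3,24) → add node 9 parent=7 cost=24
18. q=(5,15) nearest=8 d=2 new=(5,15) → add node 10 parent=8 cost=20
19. q=(8,20) nearest=7 d=3 new=(8,20) → blocked by [6,11]×[13,23], reject
20. q=(18,21) nearest=5 d=9 new=(14,16) → blocked by [6,11]×[13,23], reject
21. q=(34,21) nearest=5 d=24 new=(14,16) → blocked by [6,11]×[13,23], reject
22. q=(7,22) nearest=7 d=2 new=(7,22) → blocked by [6,11]×[13,23], reject
23. q=(11,18) nearest=5 d=6 new=(11,16) → blocked by [6,11]×[13,23], reject
24. q=(3,23) nearest=9 d=1 new=(3,23) → add node 11 parent=9 cost=25
25. q=(27,14) nearest=5 d=17 new=(14,14) → add node 12 parent=5 cost=16
26. q=(20,6) nearest=12 d=8 new=(18,10) → add node 13 parent=12 cost=20
27. q=(25,12) nearest=13 d=7 new=(22,12) → add node 14 parent=13 cost=24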